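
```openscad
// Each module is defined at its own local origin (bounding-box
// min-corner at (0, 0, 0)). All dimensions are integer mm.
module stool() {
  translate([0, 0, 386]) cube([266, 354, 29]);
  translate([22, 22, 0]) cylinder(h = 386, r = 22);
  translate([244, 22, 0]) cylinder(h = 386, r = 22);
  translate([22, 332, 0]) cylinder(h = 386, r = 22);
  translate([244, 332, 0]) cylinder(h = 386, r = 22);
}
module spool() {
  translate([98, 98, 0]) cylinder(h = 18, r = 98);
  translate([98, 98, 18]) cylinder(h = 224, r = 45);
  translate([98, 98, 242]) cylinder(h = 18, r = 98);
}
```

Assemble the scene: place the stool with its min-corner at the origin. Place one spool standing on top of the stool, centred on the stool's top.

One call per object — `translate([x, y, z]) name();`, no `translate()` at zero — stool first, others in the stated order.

stool();
translate([35, 79, 415]) spool();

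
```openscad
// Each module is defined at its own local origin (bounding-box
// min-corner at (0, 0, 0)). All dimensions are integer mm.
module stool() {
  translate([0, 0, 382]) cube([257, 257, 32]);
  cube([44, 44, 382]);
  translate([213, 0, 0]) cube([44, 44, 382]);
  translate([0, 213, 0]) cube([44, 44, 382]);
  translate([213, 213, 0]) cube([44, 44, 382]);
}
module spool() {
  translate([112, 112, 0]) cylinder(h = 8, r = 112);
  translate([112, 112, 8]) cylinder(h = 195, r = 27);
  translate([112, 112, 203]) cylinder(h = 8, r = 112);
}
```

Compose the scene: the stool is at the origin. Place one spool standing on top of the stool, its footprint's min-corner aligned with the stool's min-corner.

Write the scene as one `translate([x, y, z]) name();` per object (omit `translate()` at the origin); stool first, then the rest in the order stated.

stool();
translate([0, 0, 414]) spool();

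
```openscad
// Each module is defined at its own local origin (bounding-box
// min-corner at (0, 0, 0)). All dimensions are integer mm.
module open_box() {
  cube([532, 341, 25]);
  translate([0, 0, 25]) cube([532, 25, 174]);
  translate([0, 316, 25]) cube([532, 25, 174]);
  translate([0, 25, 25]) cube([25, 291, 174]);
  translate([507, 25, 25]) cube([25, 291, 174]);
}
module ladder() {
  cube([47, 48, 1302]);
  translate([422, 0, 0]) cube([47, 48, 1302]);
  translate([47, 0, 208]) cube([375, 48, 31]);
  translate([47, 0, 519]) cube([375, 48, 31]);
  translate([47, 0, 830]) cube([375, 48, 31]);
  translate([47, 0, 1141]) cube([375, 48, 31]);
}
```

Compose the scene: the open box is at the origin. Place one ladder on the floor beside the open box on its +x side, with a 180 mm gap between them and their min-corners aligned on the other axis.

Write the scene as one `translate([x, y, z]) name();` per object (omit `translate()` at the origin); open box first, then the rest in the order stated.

open_box();
translate([712, 0, 0]) ladder();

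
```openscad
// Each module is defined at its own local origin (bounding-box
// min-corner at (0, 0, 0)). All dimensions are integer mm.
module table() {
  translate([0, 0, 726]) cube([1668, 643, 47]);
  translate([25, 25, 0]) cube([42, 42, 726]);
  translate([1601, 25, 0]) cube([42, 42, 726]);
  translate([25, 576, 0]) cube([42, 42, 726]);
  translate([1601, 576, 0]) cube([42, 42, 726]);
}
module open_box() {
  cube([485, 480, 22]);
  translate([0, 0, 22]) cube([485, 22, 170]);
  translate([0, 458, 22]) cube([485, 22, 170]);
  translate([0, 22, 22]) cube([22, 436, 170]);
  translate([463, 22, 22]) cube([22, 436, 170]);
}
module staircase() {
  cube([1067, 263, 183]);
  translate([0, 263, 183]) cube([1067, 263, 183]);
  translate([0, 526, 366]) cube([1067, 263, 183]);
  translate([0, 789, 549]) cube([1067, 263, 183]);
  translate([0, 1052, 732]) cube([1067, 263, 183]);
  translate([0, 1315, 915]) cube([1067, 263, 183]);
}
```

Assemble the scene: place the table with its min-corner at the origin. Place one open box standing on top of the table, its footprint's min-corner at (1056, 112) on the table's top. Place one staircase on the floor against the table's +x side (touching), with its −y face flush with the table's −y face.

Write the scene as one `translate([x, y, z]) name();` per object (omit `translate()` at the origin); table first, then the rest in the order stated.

table();
translate([1056, 112, 773]) open_box();
translate([1668, 0, 0]) staircase();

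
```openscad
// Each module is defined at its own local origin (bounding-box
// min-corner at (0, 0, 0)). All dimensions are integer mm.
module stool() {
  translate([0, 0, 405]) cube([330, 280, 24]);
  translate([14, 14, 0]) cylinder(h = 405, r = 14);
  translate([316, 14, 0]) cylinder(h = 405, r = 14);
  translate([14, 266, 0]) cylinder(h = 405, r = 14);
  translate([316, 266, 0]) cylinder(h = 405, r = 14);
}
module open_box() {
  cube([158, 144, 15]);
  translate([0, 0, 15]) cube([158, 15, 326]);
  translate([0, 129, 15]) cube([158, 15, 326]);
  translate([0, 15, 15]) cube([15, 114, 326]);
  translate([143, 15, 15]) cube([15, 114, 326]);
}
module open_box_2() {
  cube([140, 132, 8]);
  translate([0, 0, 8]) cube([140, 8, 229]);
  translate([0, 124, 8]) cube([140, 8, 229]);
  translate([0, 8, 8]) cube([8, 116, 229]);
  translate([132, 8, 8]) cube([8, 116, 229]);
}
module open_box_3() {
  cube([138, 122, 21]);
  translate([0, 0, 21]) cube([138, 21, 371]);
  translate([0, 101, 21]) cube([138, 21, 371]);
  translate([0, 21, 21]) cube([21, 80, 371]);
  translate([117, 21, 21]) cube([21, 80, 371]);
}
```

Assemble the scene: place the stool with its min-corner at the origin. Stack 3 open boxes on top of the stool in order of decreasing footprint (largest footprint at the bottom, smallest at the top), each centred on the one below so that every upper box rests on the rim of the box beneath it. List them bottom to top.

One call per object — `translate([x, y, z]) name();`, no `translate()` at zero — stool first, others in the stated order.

stool();
translate([86, 68, 429]) open_box();
translate([95, 74, 770]) open_box_2();
translate([96, 79, 1007]) open_box_3();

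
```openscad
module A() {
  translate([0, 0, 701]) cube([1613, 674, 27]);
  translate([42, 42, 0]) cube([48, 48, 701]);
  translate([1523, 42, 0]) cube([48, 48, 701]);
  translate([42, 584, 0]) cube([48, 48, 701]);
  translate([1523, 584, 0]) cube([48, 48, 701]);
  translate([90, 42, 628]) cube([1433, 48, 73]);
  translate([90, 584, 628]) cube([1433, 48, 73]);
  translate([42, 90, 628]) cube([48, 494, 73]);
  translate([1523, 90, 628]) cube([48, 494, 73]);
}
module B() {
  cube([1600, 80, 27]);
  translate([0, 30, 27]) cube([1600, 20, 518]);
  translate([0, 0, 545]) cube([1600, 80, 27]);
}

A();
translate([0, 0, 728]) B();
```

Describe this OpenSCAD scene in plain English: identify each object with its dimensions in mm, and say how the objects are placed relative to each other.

A is a table: top 1613 mm (x) × 674 mm (y), 27 mm thick, upper face at z = 728 mm, on four 48×48 mm square legs, each inset 42 mm from the nearest pair of top edges, running from z = 0 to the bottom of the top. Four apron rails, 48 mm thick and 73 mm tall, run between adjacent legs with their top edges flush with the underside of the top and their outer faces flush with the legs' outer faces.

B is an I-beam lying along x, 1600 mm long. Overall section height 572 mm. Two flanges 80 mm wide (y) and 27 mm thick, one on the floor and one at the top; a web 20 mm thick runs between them, centred on the flange width.

The I-beam is on top of the table.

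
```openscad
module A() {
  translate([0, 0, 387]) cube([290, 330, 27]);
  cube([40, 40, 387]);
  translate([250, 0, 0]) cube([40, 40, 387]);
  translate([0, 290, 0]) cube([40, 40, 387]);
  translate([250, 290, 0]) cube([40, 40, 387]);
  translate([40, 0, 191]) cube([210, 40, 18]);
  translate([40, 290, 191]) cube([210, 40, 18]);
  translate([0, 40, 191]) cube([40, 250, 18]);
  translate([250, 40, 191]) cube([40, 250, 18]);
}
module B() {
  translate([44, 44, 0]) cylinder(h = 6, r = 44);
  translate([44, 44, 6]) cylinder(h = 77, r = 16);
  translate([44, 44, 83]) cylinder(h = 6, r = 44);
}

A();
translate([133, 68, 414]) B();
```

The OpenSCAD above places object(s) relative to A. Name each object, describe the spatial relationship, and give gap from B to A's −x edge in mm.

The spool's min-x is at 133; the stool's min-x is 0; gap = 133 mm.

A is a stool. B is a spool. The spool is on top of the stool. The gap from the spool to the stool's −x edge is 133 mm.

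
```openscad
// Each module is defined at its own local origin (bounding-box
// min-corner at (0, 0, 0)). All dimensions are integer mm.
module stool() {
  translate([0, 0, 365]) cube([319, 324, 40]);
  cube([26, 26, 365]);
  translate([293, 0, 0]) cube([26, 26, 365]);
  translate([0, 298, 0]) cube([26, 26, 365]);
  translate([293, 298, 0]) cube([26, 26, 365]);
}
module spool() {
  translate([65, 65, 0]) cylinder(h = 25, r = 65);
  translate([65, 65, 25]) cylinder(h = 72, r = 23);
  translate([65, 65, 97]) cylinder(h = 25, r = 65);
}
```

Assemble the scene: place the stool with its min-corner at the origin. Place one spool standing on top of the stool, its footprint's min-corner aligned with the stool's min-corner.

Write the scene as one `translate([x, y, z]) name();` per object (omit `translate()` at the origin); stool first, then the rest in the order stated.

stool();
translate([0, 0, 405]) spool();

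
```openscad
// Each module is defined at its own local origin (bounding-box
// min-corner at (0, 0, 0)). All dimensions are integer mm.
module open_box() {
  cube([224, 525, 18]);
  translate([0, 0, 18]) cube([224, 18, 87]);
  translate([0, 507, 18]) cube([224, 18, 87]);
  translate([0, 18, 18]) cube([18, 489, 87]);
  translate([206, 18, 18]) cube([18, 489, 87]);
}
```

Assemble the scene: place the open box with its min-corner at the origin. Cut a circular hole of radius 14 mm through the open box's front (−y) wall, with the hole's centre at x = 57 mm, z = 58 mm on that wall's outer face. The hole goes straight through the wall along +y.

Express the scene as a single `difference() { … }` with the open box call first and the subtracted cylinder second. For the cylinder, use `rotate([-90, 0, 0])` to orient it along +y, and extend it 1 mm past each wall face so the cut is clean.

difference() {
  open_box();
  translate([57, -1, 58]) rotate([-90, 0, 0]) cylinder(h = 20, r = 14);
}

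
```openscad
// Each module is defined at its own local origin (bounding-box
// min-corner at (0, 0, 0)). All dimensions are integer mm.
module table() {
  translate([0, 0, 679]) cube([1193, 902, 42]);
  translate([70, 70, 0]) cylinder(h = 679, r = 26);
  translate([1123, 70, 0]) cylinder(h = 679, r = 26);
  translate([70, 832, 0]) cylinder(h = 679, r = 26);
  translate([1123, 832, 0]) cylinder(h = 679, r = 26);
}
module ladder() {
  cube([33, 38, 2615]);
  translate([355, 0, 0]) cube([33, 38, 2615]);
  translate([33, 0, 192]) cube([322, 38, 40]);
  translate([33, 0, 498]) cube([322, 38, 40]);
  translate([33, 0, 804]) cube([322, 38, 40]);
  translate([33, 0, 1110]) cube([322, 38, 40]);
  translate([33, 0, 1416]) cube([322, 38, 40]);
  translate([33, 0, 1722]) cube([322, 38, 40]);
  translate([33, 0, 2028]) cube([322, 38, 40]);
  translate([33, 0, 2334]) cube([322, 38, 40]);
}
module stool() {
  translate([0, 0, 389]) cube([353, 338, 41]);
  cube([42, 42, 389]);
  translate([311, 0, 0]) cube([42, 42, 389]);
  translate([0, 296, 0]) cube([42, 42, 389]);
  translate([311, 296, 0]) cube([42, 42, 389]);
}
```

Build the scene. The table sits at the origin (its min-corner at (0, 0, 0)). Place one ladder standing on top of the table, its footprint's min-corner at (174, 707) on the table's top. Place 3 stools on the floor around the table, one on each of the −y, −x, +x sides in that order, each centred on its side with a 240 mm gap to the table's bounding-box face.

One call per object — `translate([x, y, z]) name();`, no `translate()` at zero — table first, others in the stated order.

table();
translate([174, 707, 721]) ladder();
translate([420, -578, 0]) stool();
translate([-593, 282, 0]) stool();
translate([1433, 282, 0]) stool();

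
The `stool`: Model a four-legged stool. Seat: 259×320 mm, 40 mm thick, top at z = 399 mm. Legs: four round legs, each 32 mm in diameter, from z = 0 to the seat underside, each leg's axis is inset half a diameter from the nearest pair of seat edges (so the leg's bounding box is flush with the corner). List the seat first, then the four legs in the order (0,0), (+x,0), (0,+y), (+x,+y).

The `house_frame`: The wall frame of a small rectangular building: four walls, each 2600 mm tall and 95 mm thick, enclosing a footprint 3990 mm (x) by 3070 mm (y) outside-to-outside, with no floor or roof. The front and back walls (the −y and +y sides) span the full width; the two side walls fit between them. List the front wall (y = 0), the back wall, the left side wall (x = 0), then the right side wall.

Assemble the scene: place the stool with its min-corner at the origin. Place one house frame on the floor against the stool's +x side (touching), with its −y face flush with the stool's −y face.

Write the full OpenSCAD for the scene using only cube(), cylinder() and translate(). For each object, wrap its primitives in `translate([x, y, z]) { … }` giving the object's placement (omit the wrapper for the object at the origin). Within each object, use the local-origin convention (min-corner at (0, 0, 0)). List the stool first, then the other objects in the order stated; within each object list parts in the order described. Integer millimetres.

translate([0, 0, 359]) cube([259, 320, 40]);
translate([16, 16, 0]) cylinder(h = 359, r = 16);
translate([243, 16, 0]) cylinder(h = 359, r = 16);
translate([16, 304, 0]) cylinder(h = 359, r = 16);
translate([243, 304, 0]) cylinder(h = 359, r = 16);
translate([259, 0, 0]) {
  cube([3990, 95, 2600]);
  translate([0, 2975, 0]) cube([3990, 95, 2600]);
  translate([0, 95, 0]) cube([95, 2880, 2600]);
  translate([3895, 95, 0]) cube([95, 2880, 2600]);
}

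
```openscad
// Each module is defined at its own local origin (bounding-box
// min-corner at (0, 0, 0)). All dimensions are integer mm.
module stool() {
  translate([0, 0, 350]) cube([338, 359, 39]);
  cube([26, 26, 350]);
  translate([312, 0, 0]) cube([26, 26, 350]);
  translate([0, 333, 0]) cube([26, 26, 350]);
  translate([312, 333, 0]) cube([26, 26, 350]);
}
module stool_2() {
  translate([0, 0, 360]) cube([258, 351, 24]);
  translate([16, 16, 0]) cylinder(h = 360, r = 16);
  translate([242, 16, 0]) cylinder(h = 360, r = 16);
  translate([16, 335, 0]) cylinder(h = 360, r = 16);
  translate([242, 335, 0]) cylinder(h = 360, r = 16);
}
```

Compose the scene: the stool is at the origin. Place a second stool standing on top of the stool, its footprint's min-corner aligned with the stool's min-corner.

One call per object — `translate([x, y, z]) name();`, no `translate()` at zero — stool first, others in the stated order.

stool();
translate([0, 0, 389]) stool_2();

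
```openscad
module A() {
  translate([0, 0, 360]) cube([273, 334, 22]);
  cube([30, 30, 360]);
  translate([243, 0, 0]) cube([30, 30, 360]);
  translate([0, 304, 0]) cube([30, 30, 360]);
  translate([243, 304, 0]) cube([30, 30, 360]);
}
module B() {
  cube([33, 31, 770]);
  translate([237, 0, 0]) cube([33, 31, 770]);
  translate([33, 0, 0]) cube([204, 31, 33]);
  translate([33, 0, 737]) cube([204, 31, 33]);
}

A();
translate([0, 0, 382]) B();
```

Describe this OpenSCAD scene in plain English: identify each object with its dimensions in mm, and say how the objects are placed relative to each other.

A is a four-legged stool. The seat is 273×334 mm, 22 mm thick, top at z = 382 mm. It stands on four square legs, each 30×30 mm in cross-section, from z = 0 to the seat underside, each flush with a corner of the seat.

B is a rectangular picture frame lying in the x–z plane (depth along y). The opening is 204 mm wide (x) by 704 mm tall (z), surrounded by a border 33 mm wide on all four sides. The frame is 31 mm deep and is made of two full-height vertical stiles with two horizontal rails fitted between them.

The picture frame is on top of the stool.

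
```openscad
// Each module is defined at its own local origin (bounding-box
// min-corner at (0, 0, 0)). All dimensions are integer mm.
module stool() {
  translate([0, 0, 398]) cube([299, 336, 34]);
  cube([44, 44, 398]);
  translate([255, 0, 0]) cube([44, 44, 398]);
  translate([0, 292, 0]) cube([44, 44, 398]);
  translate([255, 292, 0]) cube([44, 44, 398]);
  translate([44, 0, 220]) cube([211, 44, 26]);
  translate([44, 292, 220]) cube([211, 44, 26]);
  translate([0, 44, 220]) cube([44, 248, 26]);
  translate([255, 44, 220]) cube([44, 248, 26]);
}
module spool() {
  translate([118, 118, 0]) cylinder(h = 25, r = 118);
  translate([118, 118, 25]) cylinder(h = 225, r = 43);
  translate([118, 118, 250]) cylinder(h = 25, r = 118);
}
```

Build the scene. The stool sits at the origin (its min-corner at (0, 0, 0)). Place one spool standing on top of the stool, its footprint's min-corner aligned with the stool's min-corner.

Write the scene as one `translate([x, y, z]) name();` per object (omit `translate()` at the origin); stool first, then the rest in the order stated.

stool();
translate([0, 0, 432]) spool();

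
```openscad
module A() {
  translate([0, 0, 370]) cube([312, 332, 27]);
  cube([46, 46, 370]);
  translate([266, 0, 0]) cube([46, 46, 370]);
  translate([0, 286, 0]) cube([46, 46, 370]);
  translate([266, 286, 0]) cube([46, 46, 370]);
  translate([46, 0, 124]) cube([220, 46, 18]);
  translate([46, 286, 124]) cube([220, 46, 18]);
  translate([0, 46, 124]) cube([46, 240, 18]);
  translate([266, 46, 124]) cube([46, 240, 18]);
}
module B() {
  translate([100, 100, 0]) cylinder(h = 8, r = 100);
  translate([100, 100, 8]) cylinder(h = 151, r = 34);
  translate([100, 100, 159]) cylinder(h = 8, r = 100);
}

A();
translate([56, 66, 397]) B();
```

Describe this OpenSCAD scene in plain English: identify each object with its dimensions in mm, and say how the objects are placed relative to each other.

A is a four-legged stool. The seat is a 312×332×27 mm slab whose top surface is at z = 397 mm; four square legs, each 46×46 mm in cross-section, run from the floor (z = 0) to the underside of the seat, each flush with a corner of the seat. Four stretchers, 46 mm wide and 18 mm tall, connect adjacent legs with their undersides at z = 124 mm, each running between the inner faces of the legs it joins and aligned with the legs' outer faces on the other axis.

B is a spool: two coaxial disc flanges of radius 100 mm and thickness 8 mm, joined by a core cylinder of radius 34 mm and height 151 mm. The lower flange rests on z = 0 and the three cylinders share a vertical axis.

The spool is on top of the stool, centred.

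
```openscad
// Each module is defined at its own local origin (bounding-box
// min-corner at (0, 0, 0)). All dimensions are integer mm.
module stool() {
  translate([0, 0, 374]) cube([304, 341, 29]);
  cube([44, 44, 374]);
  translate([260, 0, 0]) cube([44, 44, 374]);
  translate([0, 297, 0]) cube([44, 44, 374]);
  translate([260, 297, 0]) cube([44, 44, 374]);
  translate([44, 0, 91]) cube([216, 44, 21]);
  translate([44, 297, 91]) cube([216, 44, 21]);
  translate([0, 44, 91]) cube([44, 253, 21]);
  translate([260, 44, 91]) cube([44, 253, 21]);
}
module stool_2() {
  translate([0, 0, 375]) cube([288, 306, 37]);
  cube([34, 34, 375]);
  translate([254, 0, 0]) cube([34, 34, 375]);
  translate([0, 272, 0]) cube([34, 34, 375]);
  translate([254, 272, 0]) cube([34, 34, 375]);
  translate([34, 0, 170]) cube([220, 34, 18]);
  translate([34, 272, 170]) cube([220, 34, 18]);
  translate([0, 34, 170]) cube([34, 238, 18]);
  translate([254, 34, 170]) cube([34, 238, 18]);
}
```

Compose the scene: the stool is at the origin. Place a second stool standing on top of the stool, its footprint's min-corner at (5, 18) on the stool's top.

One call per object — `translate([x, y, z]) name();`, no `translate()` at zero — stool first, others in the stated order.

stool();
translate([5, 18, 403]) stool_2();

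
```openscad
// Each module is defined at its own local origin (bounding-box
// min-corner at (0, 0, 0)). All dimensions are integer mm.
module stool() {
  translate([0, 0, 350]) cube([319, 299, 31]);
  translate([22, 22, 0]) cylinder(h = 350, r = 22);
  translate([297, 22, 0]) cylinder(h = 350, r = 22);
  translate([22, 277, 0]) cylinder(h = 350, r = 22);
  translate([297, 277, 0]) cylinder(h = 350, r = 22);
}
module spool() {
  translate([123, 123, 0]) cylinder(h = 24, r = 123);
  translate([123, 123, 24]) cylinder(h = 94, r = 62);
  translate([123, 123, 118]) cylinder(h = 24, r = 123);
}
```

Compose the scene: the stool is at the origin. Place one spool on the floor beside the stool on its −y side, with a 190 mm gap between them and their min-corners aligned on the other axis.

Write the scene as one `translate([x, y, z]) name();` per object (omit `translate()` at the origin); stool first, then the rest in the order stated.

stool();
translate([0, -436, 0]) spool();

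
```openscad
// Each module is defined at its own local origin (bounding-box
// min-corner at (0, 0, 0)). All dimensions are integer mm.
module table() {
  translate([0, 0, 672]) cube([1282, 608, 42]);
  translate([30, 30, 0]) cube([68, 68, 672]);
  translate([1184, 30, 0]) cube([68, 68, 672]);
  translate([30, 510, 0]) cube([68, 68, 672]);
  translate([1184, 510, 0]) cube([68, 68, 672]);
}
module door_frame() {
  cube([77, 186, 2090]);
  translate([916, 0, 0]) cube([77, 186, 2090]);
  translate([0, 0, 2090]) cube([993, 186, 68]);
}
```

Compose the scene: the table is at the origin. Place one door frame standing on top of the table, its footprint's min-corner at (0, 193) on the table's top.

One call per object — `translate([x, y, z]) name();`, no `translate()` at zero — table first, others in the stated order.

table();
translate([0, 193, 714]) door_frame();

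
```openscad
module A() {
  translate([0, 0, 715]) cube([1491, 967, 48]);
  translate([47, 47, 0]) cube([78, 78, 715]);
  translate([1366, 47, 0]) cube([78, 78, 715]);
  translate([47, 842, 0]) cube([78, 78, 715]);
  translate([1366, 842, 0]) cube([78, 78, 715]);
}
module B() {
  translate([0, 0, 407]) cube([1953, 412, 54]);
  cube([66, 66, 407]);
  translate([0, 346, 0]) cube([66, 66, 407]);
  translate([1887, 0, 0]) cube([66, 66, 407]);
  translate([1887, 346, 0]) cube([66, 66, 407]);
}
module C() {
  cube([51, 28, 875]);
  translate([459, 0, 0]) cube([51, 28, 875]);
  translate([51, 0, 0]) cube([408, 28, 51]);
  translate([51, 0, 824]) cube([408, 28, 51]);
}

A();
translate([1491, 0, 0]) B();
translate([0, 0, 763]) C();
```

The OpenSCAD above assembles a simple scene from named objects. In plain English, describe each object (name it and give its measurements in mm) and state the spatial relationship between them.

A is a table: top 1491 mm (x) × 967 mm (y), 48 mm thick, upper face at z = 763 mm, on four 78×78 mm square legs, each inset 47 mm from the nearest pair of top edges, running from z = 0 to the bottom of the top.

B is a long wooden bench with a 1953 mm (x) × 412 mm (y) seat, 54 mm thick, its top surface 461 mm above the floor. Four 66 mm square legs at the seat corners, flush with the edges, run from z = 0 to the seat underside.

C is a rectangular picture frame lying in the x–z plane (depth along y). The opening is 408 mm wide (x) by 773 mm tall (z), surrounded by a border 51 mm wide on all four sides. The frame is 28 mm deep and is made of two full-height vertical stiles with two horizontal rails fitted between them.

The bench is against the table's +x side, with their −y faces flush. The picture frame is on top of the table.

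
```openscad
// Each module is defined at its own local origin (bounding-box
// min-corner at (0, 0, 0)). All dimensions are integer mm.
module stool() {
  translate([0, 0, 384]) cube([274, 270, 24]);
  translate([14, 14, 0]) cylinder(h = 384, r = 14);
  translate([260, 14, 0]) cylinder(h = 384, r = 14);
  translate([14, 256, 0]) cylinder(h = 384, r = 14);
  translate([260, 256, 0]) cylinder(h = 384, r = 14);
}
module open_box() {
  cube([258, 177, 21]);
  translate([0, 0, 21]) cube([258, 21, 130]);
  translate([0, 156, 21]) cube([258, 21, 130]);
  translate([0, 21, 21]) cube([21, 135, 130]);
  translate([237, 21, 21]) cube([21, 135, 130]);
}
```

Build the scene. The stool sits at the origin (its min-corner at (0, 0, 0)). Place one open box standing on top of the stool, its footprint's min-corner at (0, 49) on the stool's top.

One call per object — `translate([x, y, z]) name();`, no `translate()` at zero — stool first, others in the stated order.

stool();
translate([0, 49, 408]) open_box();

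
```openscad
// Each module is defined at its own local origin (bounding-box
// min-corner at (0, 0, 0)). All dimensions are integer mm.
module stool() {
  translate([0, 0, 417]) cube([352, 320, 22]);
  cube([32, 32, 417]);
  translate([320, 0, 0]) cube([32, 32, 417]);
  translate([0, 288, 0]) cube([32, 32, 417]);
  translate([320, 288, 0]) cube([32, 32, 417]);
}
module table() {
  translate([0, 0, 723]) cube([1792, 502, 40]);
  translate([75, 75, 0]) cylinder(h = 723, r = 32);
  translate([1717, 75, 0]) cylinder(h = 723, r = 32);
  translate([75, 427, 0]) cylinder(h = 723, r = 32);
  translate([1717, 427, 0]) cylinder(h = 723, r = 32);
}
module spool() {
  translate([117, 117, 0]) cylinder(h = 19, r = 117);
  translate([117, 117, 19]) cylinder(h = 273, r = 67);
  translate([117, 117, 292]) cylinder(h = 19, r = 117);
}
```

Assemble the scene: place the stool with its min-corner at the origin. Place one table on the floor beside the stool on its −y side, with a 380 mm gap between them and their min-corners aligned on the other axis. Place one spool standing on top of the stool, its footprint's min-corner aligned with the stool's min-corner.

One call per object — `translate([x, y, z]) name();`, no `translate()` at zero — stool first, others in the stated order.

stool();
translate([0, -882, 0]) table();
translate([0, 0, 439]) spool();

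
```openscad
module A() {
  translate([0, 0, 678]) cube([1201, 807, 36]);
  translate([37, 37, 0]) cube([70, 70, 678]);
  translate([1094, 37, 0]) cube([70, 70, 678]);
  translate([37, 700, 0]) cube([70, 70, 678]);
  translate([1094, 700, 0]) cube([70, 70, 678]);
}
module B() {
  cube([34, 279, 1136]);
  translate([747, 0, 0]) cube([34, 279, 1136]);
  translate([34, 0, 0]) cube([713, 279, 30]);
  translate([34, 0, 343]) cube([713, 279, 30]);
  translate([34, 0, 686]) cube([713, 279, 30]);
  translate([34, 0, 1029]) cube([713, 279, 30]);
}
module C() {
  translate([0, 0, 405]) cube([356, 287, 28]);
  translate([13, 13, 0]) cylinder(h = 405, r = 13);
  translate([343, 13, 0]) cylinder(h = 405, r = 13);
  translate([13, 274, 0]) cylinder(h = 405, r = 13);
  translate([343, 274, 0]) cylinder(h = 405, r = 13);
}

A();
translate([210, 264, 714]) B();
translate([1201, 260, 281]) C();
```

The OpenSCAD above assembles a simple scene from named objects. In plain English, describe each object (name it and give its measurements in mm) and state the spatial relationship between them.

A is a table with a 1201×807 mm rectangular top, 36 mm thick, top surface at z = 714 mm, supported by four 70×70 mm square legs, each inset 37 mm from the nearest pair of top edges, running from the floor.

B is a bookshelf 781 mm wide overall, 279 mm deep and 1136 mm tall. The two sides are 34 mm thick vertical panels. 4 horizontal shelves of 30 mm thickness span between the inner faces of the sides; the lowest shelf sits on the floor and shelves are stacked with a clear vertical gap of 313 mm between each pair.

C is a simple wooden stool: a rectangular seat 356 mm (x) by 287 mm (y), 28 mm thick, top face at z = 433 mm, on four round legs, each 26 mm in diameter. The legs rest on z = 0, each leg's axis is inset half a diameter from the nearest pair of seat edges (so the leg's bounding box is flush with the corner).

The bookshelf is on top of the table, centred. The stool is beside the table with their tops flush at z = 714.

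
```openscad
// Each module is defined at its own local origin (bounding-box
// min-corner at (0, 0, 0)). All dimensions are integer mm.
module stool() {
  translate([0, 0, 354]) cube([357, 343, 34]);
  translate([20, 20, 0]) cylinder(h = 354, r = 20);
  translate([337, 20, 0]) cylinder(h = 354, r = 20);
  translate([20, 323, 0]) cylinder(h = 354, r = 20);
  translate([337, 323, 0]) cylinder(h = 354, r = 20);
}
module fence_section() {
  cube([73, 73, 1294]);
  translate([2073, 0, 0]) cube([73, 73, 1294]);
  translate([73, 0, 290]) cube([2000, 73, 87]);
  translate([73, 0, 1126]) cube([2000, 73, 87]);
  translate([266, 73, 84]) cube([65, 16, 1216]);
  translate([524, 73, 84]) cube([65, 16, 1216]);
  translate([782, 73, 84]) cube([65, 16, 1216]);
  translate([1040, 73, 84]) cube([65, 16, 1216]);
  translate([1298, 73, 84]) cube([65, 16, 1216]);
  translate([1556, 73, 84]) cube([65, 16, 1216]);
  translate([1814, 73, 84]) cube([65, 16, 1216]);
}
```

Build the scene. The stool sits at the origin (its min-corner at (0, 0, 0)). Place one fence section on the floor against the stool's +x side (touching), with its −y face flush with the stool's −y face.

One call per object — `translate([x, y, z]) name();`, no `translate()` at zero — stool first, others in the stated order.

stool();
translate([357, 0, 0]) fence_section();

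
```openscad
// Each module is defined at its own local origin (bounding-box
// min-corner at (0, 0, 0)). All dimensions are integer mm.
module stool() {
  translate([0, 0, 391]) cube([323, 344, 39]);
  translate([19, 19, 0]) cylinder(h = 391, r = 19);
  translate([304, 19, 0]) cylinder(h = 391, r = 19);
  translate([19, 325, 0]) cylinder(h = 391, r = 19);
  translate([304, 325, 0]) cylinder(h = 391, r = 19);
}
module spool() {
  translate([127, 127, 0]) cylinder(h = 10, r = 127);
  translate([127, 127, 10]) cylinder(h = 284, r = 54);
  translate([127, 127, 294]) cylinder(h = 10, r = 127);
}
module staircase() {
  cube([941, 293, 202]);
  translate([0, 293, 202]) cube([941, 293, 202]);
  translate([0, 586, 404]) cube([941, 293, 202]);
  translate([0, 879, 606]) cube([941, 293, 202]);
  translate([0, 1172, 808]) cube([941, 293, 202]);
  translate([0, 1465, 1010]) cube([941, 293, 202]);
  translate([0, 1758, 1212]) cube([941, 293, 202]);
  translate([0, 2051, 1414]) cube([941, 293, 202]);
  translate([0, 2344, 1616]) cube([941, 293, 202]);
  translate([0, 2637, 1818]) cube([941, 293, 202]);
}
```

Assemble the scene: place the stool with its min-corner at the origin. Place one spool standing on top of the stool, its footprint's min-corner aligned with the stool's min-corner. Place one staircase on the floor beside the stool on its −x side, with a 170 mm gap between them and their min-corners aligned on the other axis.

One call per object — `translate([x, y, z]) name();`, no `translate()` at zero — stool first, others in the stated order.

stool();
translate([0, 0, 430]) spool();
translate([-1111, 0, 0]) staircase();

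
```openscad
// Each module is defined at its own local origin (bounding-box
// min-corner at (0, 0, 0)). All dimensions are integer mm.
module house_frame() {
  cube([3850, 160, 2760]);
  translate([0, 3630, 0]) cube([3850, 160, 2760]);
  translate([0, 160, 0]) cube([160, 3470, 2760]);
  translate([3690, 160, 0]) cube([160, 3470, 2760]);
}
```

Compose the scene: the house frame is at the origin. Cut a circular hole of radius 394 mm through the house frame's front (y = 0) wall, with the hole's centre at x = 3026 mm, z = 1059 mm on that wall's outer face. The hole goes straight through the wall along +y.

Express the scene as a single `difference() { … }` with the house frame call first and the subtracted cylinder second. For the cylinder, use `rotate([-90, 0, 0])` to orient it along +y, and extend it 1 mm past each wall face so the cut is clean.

difference() {
  house_frame();
  translate([3026, -1, 1059]) rotate([-90, 0, 0]) cylinder(h = 162, r = 394);
}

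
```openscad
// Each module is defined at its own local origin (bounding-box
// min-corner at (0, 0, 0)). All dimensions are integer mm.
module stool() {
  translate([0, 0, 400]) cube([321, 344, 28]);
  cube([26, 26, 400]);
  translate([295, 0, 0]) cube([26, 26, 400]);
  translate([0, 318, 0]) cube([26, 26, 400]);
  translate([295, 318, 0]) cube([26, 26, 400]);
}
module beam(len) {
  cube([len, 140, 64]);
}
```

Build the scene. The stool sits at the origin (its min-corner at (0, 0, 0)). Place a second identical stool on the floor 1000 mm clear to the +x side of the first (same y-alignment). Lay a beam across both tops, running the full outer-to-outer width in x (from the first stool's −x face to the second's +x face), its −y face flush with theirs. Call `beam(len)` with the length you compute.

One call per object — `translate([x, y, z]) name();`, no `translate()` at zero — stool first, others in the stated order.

stool();
translate([1321, 0, 0]) stool();
translate([0, 0, 428]) beam(1642);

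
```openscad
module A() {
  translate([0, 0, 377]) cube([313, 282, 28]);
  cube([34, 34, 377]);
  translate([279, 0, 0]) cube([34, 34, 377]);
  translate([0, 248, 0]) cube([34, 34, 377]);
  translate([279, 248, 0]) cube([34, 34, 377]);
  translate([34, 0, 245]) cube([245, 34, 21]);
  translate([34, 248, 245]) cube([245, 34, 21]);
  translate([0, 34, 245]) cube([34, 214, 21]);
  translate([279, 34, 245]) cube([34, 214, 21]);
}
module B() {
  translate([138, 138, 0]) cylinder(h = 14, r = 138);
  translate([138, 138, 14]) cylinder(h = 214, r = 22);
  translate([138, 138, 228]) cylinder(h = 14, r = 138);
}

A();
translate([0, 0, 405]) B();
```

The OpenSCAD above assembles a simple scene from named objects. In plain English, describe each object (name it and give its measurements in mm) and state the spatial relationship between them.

A is a four-legged stool. The seat is a 313×282×28 mm slab whose top surface is at z = 405 mm; four square legs, each 34×34 mm in cross-section, run from the floor (z = 0) to the underside of the seat, each flush with a corner of the seat. Four stretchers, 34 mm wide and 21 mm tall, connect adjacent legs with their undersides at z = 245 mm, each running between the inner faces of the legs it joins and aligned with the legs' outer faces on the other axis.

B is a spool: two coaxial disc flanges of radius 138 mm and thickness 14 mm, joined by a core cylinder of radius 22 mm and height 214 mm. The lower flange rests on z = 0 and the three cylinders share a vertical axis.

The spool is on top of the stool.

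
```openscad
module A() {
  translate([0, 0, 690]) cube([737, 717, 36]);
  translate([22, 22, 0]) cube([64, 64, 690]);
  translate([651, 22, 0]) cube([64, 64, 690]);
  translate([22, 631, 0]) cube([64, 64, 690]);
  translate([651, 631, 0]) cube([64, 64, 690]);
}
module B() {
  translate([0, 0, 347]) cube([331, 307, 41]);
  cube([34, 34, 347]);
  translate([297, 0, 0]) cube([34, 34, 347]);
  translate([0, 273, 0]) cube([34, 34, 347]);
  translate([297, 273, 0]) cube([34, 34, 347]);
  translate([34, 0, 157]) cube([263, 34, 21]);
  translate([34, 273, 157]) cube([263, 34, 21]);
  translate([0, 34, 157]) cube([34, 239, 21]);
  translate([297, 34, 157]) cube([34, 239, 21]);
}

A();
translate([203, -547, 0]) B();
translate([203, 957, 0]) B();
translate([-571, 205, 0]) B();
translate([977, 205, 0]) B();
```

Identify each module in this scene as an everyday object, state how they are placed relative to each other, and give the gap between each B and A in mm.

A is a table. B is a stool. Four stools sit around the table at the −y, +y, −x, +x sides. The gap between each stool and the table is 240 mm.

Each stool's nearest face is 240 mm from the table's bounding box.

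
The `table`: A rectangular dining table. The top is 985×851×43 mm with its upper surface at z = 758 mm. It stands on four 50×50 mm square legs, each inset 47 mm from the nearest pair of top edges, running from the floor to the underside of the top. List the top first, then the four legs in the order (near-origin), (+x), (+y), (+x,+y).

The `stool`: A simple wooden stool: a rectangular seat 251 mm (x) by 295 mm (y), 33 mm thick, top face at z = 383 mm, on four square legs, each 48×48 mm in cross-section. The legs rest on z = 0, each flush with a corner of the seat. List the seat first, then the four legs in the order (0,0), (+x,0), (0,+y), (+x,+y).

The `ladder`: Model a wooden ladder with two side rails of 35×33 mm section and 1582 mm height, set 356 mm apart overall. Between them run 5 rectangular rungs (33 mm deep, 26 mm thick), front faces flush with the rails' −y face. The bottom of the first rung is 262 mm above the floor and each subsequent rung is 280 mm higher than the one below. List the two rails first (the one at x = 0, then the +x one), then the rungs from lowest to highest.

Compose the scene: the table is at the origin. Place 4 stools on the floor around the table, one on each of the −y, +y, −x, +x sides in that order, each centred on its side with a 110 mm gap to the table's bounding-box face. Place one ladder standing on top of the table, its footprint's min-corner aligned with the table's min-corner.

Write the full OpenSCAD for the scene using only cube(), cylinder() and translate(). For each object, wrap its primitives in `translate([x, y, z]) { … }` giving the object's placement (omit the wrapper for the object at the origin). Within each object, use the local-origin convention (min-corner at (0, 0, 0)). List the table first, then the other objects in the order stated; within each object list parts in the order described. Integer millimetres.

translate([0, 0, 715]) cube([985, 851, 43]);
translate([47, 47, 0]) cube([50, 50, 715]);
translate([888, 47, 0]) cube([50, 50, 715]);
translate([47, 754, 0]) cube([50, 50, 715]);
translate([888, 754, 0]) cube([50, 50, 715]);
translate([367, -405, 0]) {
  translate([0, 0, 350]) cube([251, 295, 33]);
  cube([48, 48, 350]);
  translate([203, 0, 0]) cube([48, 48, 350]);
  translate([0, 247, 0]) cube([48, 48, 350]);
  translate([203, 247, 0]) cube([48, 48, 350]);
}
translate([367, 961, 0]) {
  translate([0, 0, 350]) cube([251, 295, 33]);
  cube([48, 48, 350]);
  translate([203, 0, 0]) cube([48, 48, 350]);
  translate([0, 247, 0]) cube([48, 48, 350]);
  translate([203, 247, 0]) cube([48, 48, 350]);
}
translate([-361, 278, 0]) {
  translate([0, 0, 350]) cube([251, 295, 33]);
  cube([48, 48, 350]);
  translate([203, 0, 0]) cube([48, 48, 350]);
  translate([0, 247, 0]) cube([48, 48, 350]);
  translate([203, 247, 0]) cube([48, 48, 350]);
}
translate([1095, 278, 0]) {
  translate([0, 0, 350]) cube([251, 295, 33]);
  cube([48, 48, 350]);
  translate([203, 0, 0]) cube([48, 48, 350]);
  translate([0, 247, 0]) cube([48, 48, 350]);
  translate([203, 247, 0]) cube([48, 48, 350]);
}
translate([0, 0, 758]) {
  cube([35, 33, 1582]);
  translate([321, 0, 0]) cube([35, 33, 1582]);
  translate([35, 0, 262]) cube([286, 33, 26]);
  translate([35, 0, 542]) cube([286, 33, 26]);
  translate([35, 0, 822]) cube([286, 33, 26]);
  translate([35, 0, 1102]) cube([286, 33, 26]);
  translate([35, 0, 1382]) cube([286, 33, 26]);
}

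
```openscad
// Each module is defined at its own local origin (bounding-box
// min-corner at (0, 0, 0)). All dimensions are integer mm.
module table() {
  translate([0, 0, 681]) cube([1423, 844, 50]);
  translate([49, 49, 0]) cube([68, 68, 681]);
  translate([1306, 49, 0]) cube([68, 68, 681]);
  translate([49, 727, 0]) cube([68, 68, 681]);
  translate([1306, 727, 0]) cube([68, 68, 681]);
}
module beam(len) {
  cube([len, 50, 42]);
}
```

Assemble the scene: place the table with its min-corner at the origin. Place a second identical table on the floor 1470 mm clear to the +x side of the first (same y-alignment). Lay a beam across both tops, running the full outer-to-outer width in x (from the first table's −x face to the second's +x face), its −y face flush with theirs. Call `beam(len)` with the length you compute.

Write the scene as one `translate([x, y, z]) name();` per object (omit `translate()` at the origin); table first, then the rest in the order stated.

table();
translate([2893, 0, 0]) table();
translate([0, 0, 731]) beam(4316);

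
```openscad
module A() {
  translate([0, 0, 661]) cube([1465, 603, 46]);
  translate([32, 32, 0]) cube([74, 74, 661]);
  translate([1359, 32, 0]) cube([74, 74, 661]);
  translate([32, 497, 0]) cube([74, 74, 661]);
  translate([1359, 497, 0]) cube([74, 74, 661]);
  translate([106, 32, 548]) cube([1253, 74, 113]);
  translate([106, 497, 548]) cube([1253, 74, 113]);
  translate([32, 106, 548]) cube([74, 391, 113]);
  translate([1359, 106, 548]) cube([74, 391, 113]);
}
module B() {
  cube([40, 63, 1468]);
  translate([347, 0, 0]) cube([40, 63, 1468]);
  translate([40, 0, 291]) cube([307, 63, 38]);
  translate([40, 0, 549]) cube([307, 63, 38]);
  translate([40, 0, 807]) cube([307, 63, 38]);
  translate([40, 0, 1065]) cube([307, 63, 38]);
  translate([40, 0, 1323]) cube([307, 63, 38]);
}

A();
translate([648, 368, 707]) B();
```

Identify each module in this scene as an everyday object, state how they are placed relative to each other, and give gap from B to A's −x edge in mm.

A is a table. B is a ladder. The ladder is on top of the table. The gap from the ladder to the table's −x edge is 648 mm.

The ladder's min-x is at 648; the table's min-x is 0; gap = 648 mm.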